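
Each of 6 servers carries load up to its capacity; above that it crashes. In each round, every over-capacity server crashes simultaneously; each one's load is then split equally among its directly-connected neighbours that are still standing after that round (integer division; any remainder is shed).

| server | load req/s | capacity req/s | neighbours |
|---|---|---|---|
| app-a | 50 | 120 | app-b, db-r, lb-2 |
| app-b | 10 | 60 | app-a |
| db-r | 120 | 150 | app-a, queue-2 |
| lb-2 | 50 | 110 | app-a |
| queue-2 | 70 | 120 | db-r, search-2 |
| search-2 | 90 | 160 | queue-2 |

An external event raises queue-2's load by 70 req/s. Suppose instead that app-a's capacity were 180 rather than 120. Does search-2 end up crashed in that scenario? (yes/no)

no

With app-a's capacity at 180:
Round 1 — queue-2 at 140 > 120. queue-2 crashes.
  queue-2 sheds 140 req/s to db-r, search-2: 70 each.
    db-r: 120+70 = 190 > 150
    search-2: 90+70 = 160 ≤ 160
Round 2 — db-r crashes.
  db-r sheds 190 req/s to app-a: 190 each.
    app-a: 50+190 = 240 > 180
Round 3 — app-a crashes.
  app-a sheds 240 req/s to app-b, lb-2: 120 each.
    app-b: 10+120 = 130 > 60
    lb-2: 50+120 = 170 > 110
Round 4 — app-b, lb-2 crash.
  app-b sheds 130 req/s: no online neighbours, lost.
  lb-2 sheds 170 req/s: no online neighbours, lost.
No further crashes.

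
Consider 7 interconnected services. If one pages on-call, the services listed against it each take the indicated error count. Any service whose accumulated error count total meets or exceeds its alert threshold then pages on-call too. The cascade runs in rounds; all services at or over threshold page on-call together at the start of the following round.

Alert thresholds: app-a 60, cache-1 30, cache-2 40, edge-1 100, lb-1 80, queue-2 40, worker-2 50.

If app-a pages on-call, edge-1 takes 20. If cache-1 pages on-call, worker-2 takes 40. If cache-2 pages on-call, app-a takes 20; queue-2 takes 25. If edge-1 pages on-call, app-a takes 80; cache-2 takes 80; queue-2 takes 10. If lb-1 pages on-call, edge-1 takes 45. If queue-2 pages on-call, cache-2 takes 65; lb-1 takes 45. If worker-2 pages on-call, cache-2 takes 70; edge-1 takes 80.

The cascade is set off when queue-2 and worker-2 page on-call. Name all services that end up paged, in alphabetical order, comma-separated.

cache-2, queue-2, worker-2

Round 1 — queue-2, worker-2 page on-call (initial).
  cache-2: +65+70 → 135 ≥ 40
  edge-1: +80 → 80 < 100
  lb-1: +45 → 45 < 80
Round 2 — cache-2 pages on-call.
  app-a: +20 → 20 < 60
No further pages.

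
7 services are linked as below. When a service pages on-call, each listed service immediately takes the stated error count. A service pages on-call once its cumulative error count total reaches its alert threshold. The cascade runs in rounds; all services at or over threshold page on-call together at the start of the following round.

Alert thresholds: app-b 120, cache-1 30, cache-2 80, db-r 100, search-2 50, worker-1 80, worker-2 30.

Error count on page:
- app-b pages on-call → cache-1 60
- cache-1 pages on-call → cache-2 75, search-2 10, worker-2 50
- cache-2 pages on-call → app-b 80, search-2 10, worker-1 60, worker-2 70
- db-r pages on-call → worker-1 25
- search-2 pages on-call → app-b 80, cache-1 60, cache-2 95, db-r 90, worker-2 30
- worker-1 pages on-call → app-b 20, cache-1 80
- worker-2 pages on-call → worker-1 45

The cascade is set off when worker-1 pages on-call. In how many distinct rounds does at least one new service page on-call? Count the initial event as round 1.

Round 1 — worker-1 pages on-call (initial).
  app-b: +20 → 20 < 120
  cache-1: +80 → 80 ≥ 30
Round 2 — cache-1 pages on-call.
  cache-2: +75 → 75 < 80
  search-2: +10 → 10 < 50
  worker-2: +50 → 50 ≥ 30
Round 3 — worker-2 pages on-call.
No further pages.

3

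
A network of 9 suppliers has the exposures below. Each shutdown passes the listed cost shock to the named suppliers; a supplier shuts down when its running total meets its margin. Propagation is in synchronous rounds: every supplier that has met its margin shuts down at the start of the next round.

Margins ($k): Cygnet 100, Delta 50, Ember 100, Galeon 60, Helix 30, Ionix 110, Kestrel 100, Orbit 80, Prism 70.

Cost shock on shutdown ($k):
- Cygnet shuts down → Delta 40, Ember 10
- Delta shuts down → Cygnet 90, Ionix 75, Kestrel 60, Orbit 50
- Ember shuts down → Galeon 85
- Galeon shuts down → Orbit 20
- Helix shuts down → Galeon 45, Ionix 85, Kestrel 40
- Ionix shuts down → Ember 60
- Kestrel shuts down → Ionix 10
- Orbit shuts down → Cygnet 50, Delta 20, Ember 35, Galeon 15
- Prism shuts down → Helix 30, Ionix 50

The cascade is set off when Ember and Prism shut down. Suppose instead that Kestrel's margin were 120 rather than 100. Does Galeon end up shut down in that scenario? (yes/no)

With Kestrel's margin at 120:
Round 1 — Ember, Prism shut down (initial).
  Galeon: +85 → 85 ≥ 60
  Helix: +30 → 30 ≥ 30
  Ionix: +50 → 50 < 110
Round 2 — Galeon, Helix shut down.
  Ionix: +85 → 135 ≥ 110
  Kestrel: +40 → 40 < 120
  Orbit: +20 → 20 < 80
Round 3 — Ionix shuts down.
No further shutdowns.

yes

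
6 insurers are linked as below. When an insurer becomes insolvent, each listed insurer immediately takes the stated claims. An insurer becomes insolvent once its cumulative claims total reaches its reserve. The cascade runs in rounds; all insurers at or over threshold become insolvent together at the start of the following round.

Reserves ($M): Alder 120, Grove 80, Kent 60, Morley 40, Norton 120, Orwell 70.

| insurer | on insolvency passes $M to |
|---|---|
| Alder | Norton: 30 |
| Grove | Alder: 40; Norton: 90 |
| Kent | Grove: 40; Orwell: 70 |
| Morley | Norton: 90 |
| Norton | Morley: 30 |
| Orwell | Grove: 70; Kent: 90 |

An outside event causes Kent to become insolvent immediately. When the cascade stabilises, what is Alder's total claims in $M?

Round 1 — Kent becomes insolvent (initial).
  Grove: +40 → 40 < 80
  Orwell: +70 → 70 ≥ 70
Round 2 — Orwell becomes insolvent.
  Grove: +70 → 110 ≥ 80
Round 3 — Grove becomes insolvent.
  Alder: +40 → 40 < 120
  Norton: +90 → 90 < 120
No further insolvencies.

40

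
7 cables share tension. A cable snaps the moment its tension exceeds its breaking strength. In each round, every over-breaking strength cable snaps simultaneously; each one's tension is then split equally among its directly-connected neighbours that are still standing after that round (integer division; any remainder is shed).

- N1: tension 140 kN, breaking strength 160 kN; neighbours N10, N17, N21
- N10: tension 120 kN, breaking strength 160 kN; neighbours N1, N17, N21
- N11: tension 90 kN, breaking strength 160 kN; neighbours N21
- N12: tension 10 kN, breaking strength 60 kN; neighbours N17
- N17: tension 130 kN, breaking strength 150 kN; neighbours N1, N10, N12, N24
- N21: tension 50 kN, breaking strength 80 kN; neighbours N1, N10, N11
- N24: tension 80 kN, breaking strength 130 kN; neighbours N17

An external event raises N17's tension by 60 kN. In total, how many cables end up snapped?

Round 1 — N17 at 190 > 150. N17 snaps.
  N17 sheds 190 kN to N1, N10, N12, N24: 47 each (2 lost).
    N1: 140+47 = 187 > 160
    N10: 120+47 = 167 > 160
    N12: 10+47 = 57 ≤ 60
    N24: 80+47 = 127 ≤ 130
Round 2 — N1, N10 snap.
  N1 sheds 187 kN to N21: 187 each.
    N21: 50+187 = 237 > 80
  N10 sheds 167 kN to N21: 167 each.
    N21: 237+167 = 404 > 80
Round 3 — N21 snaps.
  N21 sheds 404 kN to N11: 404 each.
    N11: 90+404 = 494 > 160
Round 4 — N11 snaps.
  N11 sheds 494 kN: no online neighbours, lost.
No further breaks.

5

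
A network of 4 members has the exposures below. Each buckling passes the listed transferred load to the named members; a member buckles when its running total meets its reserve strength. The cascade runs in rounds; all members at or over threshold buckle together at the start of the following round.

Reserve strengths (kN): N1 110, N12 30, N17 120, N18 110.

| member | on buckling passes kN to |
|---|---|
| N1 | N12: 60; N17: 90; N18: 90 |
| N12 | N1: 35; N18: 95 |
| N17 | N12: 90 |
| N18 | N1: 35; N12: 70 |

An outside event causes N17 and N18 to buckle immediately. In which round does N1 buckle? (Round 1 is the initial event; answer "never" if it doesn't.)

Round 1 — N17, N18 buckle (initial).
  N1: +35 → 35 < 110
  N12: +90+70 → 160 ≥ 30
Round 2 — N12 buckles.
  N1: +35 → 70 < 110
No further bucklings.

never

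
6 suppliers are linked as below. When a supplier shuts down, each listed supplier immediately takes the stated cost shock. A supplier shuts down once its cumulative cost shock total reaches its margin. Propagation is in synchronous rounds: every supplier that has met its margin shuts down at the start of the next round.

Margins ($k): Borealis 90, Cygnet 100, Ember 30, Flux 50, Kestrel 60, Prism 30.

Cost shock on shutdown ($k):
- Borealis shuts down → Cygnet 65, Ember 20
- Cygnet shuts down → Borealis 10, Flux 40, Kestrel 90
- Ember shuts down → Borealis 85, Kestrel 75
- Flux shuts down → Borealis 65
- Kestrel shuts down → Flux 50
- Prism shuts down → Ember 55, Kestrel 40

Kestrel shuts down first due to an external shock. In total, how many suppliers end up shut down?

Round 1 — Kestrel shuts down (initial).
  Flux: +50 → 50 ≥ 50
Round 2 — Flux shuts down.
  Borealis: +65 → 65 < 90
No further shutdowns.

2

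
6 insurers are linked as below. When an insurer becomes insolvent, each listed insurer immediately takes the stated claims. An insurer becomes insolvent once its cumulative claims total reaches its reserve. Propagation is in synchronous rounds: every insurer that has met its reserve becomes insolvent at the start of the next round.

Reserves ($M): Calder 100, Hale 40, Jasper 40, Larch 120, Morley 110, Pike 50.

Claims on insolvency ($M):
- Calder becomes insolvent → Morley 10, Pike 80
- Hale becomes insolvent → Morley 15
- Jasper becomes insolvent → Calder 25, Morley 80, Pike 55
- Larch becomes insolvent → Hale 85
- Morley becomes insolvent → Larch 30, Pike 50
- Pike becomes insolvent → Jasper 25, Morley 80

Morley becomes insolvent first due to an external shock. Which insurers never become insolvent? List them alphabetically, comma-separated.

Calder, Hale, Jasper, Larch

Round 1 — Morley becomes insolvent (initial).
  Larch: +30 → 30 < 120
  Pike: +50 → 50 ≥ 50
Round 2 — Pike becomes insolvent.
  Jasper: +25 → 25 < 40
No further insolvencies.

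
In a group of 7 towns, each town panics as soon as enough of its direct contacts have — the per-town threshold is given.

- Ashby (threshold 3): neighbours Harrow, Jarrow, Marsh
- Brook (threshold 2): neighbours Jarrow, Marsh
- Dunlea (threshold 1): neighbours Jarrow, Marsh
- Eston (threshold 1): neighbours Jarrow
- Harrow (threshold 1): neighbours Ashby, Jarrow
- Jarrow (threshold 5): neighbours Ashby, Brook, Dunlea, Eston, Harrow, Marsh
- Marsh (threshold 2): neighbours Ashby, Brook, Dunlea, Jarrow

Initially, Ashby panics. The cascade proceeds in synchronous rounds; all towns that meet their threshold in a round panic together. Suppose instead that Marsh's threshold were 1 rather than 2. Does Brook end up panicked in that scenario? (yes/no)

With Marsh's threshold at 1:
Round 1 — Ashby panics (initial).
Round 2 — checking thresholds:
  Harrow: 1 of 2 neighbours ≥ 1, panics.
  Jarrow: 1 of 6 neighbours < 5, below threshold.
  Marsh: 1 of 4 neighbours ≥ 1, panics.
Round 3 — checking thresholds:
  Brook: 1 of 2 neighbours < 2, below threshold.
  Dunlea: 1 of 2 neighbours ≥ 1, panics.
  Jarrow: 3 of 6 neighbours < 5, below threshold.
Round 4 — no new panics; cascade stops.

no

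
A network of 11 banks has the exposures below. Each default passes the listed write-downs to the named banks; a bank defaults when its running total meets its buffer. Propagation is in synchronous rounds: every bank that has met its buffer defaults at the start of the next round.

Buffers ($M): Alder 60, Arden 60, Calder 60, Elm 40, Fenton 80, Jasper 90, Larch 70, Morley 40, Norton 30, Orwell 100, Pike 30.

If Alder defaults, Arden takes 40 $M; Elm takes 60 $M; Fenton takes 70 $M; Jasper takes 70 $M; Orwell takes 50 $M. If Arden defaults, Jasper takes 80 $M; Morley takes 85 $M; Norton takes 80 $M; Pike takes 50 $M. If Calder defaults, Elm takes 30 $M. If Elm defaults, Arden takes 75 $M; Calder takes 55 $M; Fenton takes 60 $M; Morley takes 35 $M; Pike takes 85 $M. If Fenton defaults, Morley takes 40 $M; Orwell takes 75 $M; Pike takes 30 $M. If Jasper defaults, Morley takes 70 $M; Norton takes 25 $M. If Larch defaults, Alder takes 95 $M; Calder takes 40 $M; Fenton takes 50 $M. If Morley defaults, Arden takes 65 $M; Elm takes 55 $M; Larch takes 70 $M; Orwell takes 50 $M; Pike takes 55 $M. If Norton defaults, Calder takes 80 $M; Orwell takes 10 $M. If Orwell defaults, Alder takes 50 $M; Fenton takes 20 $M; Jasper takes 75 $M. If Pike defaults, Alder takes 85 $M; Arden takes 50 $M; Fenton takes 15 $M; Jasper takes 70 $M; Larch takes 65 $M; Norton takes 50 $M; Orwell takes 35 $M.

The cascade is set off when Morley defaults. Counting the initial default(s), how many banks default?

Round 1 — Morley defaults (initial).
  Arden: +65 → 65 ≥ 60
  Elm: +55 → 55 ≥ 40
  Larch: +70 → 70 ≥ 70
  Orwell: +50 → 50 < 100
  Pike: +55 → 55 ≥ 30
Round 2 — Arden, Elm, Larch, Pike default.
  Alder: +95+85 → 180 ≥ 60
  Calder: +55+40 → 95 ≥ 60
  Fenton: +60+50+15 → 125 ≥ 80
  Jasper: +80+70 → 150 ≥ 90
  Norton: +80+50 → 130 ≥ 30
  Orwell: +35 → 85 < 100
Round 3 — Alder, Calder, Fenton, Jasper, Norton default.
  Orwell: +50+75+10 → 220 ≥ 100
Round 4 — Orwell defaults.
No further defaults.

11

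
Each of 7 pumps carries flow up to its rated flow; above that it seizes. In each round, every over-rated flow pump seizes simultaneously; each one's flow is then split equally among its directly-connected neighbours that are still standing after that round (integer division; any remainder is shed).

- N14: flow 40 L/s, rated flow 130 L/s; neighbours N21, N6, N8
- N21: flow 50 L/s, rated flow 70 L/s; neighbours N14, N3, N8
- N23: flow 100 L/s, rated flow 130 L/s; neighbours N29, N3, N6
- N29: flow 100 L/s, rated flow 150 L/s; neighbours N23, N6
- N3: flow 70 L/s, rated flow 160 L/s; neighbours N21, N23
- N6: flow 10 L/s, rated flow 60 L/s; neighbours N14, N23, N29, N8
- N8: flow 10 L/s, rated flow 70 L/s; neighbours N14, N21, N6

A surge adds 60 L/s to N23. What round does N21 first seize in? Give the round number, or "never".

Round 1 — N23 at 160 > 130. N23 seizes.
  N23 sheds 160 L/s to N29, N3, N6: 53 each (1 lost).
    N29: 100+53 = 153 > 150
    N3: 70+53 = 123 ≤ 160
    N6: 10+53 = 63 > 60
Round 2 — N29, N6 seize.
  N29 sheds 153 L/s: no online neighbours, lost.
  N6 sheds 63 L/s to N14, N8: 31 each (1 lost).
    N14: 40+31 = 71 ≤ 130
    N8: 10+31 = 41 ≤ 70
No further seizures.

never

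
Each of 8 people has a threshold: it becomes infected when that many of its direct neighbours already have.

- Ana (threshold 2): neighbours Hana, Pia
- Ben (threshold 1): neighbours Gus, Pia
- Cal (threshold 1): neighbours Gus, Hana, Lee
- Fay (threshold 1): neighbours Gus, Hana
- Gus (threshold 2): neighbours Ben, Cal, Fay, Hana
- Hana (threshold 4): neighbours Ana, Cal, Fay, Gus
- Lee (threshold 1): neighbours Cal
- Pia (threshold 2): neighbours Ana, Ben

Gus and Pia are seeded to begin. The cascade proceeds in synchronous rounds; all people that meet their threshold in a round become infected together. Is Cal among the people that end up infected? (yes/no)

Round 1 — Gus, Pia become infected (initial).
Round 2 — checking thresholds:
  Ana: 1 of 2 neighbours < 2, not yet.
  Ben: 2 of 2 neighbours ≥ 1, becomes infected.
  Cal: 1 of 3 neighbours ≥ 1, becomes infected.
  Fay: 1 of 2 neighbours ≥ 1, becomes infected.
  Hana: 1 of 4 neighbours < 4, not yet.
Round 3 — checking thresholds:
  Ana: 1 of 2 neighbours < 2, not yet.
  Hana: 3 of 4 neighbours < 4, not yet.
  Lee: 1 of 1 neighbours ≥ 1, becomes infected.
Round 4 — no new infections; cascade stops.

yes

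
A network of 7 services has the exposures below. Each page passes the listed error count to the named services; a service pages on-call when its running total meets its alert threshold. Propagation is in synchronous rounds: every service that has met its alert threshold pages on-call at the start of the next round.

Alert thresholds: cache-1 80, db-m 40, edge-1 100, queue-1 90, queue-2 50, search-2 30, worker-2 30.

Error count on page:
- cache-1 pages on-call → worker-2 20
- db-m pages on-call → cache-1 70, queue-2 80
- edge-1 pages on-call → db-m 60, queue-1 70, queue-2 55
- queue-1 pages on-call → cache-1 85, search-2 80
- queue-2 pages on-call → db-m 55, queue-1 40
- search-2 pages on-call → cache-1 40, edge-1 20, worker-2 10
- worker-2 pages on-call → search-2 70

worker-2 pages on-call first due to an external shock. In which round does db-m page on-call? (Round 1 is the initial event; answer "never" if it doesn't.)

Round 1 — worker-2 pages on-call (initial).
  search-2: +70 → 70 ≥ 30
Round 2 — search-2 pages on-call.
  cache-1: +40 → 40 < 80
  edge-1: +20 → 20 < 100
No further pages.

never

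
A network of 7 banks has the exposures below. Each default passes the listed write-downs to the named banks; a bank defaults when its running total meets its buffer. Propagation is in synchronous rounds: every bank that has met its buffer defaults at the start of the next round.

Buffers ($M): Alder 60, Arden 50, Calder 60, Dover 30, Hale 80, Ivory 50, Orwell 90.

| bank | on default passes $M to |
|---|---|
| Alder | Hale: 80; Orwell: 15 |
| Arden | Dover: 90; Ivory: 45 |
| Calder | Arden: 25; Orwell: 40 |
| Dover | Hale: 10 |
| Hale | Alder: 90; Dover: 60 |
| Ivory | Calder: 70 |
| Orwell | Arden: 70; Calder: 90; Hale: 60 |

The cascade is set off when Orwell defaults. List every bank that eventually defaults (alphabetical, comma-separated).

Arden, Calder, Dover, Orwell

Round 1 — Orwell defaults (initial).
  Arden: +70 → 70 ≥ 50
  Calder: +90 → 90 ≥ 60
  Hale: +60 → 60 < 80
Round 2 — Arden, Calder default.
  Dover: +90 → 90 ≥ 30
  Ivory: +45 → 45 < 50
Round 3 — Dover defaults.
  Hale: +10 → 70 < 80
No further defaults.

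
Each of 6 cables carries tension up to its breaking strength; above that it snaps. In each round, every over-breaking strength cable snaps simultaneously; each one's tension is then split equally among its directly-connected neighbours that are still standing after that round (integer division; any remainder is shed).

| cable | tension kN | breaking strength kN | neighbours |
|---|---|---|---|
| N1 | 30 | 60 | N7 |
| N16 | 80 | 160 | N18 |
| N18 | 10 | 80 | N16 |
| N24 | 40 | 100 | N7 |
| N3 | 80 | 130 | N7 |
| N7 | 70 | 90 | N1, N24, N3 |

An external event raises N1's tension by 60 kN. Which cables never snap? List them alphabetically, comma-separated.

Round 1 — N1 at 90 > 60. N1 snaps.
  N1 sheds 90 kN to N7: 90 each.
    N7: 70+90 = 160 > 90
Round 2 — N7 snaps.
  N7 sheds 160 kN to N24, N3: 80 each.
    N24: 40+80 = 120 > 100
    N3: 80+80 = 160 > 130
Round 3 — N24, N3 snap.
  N24 sheds 120 kN: no online neighbours, lost.
  N3 sheds 160 kN: no online neighbours, lost.
No further breaks.

N16, N18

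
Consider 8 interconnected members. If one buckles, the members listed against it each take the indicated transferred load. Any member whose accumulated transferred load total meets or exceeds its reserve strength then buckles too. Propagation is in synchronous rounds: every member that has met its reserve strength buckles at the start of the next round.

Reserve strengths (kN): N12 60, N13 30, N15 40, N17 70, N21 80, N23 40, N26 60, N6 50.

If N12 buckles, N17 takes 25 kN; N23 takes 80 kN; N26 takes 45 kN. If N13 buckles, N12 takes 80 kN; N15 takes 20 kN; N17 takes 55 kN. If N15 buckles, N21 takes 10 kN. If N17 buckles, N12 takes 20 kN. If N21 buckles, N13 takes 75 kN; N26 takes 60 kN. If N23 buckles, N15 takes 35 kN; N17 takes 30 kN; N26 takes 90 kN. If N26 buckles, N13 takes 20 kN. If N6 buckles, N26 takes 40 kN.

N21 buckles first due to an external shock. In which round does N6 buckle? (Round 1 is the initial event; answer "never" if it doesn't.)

Round 1 — N21 buckles (initial).
  N13: +75 → 75 ≥ 30
  N26: +60 → 60 ≥ 60
Round 2 — N13, N26 buckle.
  N12: +80 → 80 ≥ 60
  N15: +20 → 20 < 40
  N17: +55 → 55 < 70
Round 3 — N12 buckles.
  N17: +25 → 80 ≥ 70
  N23: +80 → 80 ≥ 40
Round 4 — N17, N23 buckle.
  N15: +35 → 55 ≥ 40
Round 5 — N15 buckles.
No further bucklings.

never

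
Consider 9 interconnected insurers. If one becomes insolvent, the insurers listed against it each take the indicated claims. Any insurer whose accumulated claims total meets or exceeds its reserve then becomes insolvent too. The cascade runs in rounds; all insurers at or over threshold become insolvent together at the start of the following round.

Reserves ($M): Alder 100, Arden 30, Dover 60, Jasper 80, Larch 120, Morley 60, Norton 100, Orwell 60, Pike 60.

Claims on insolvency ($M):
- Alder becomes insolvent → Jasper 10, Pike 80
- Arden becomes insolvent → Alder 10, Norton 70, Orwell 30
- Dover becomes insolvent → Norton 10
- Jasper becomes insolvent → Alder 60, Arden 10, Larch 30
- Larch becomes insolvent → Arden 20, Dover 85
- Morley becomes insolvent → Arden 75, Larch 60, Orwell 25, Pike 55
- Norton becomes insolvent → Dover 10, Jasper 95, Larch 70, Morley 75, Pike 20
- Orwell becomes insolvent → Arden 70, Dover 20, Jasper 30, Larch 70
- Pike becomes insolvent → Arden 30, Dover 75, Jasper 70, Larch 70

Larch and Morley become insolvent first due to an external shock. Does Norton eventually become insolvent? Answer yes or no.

Round 1 — Larch, Morley become insolvent (initial).
  Arden: +20+75 → 95 ≥ 30
  Dover: +85 → 85 ≥ 60
  Orwell: +25 → 25 < 60
  Pike: +55 → 55 < 60
Round 2 — Arden, Dover become insolvent.
  Alder: +10 → 10 < 100
  Norton: +70+10 → 80 < 100
  Orwell: +30 → 55 < 60
No further insolvencies.

no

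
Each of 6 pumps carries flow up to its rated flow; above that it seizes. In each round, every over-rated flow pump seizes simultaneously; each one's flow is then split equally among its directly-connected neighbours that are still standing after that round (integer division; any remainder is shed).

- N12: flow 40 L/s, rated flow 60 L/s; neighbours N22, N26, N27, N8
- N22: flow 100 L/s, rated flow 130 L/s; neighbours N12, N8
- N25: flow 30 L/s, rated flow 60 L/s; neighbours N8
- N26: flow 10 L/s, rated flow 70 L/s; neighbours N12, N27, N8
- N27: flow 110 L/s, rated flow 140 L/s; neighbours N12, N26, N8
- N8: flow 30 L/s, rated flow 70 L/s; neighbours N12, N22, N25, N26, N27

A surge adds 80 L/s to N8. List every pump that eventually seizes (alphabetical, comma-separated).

Round 1 — N8 at 110 > 70. N8 seizes.
  N8 sheds 110 L/s to N12, N22, N25, N26, N27: 22 each.
    N12: 40+22 = 62 > 60
    N22: 100+22 = 122 ≤ 130
    N25: 30+22 = 52 ≤ 60
    N26: 10+22 = 32 ≤ 70
    N27: 110+22 = 132 ≤ 140
Round 2 — N12 seizes.
  N12 sheds 62 L/s to N22, N26, N27: 20 each (2 lost).
    N22: 122+20 = 142 > 130
    N26: 32+20 = 52 ≤ 70
    N27: 132+20 = 152 > 140
Round 3 — N22, N27 seize.
  N22 sheds 142 L/s: no online neighbours, lost.
  N27 sheds 152 L/s to N26: 152 each.
    N26: 52+152 = 204 > 70
Round 4 — N26 seizes.
  N26 sheds 204 L/s: no online neighbours, lost.
No further seizures.

N12, N22, N26, N27, N8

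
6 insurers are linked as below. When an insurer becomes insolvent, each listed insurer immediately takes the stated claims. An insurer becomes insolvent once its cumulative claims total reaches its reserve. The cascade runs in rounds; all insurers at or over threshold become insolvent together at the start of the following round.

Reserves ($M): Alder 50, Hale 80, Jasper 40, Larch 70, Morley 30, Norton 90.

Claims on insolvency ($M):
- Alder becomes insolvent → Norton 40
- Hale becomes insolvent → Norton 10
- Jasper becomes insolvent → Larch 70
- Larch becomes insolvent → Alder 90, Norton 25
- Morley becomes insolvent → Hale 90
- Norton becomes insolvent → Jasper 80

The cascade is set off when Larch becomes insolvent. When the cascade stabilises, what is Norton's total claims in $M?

65

Round 1 — Larch becomes insolvent (initial).
  Alder: +90 → 90 ≥ 50
  Norton: +25 → 25 < 90
Round 2 — Alder becomes insolvent.
  Norton: +40 → 65 < 90
No further insolvencies.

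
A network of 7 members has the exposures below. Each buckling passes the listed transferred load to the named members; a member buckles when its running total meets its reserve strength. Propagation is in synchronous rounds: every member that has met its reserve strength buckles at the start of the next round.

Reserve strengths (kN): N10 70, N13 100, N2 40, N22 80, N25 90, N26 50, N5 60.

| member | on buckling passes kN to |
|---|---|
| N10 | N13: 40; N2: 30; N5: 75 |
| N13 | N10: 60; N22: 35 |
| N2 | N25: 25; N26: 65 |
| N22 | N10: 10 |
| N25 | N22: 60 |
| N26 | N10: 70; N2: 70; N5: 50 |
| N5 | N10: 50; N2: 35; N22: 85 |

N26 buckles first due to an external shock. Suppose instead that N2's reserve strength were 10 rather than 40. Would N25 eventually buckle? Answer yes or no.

With N2's reserve strength at 10:
Round 1 — N26 buckles (initial).
  N10: +70 → 70 ≥ 70
  N2: +70 → 70 ≥ 10
  N5: +50 → 50 < 60
Round 2 — N10, N2 buckle.
  N13: +40 → 40 < 100
  N25: +25 → 25 < 90
  N5: +75 → 125 ≥ 60
Round 3 — N5 buckles.
  N22: +85 → 85 ≥ 80
Round 4 — N22 buckles.
No further bucklings.

no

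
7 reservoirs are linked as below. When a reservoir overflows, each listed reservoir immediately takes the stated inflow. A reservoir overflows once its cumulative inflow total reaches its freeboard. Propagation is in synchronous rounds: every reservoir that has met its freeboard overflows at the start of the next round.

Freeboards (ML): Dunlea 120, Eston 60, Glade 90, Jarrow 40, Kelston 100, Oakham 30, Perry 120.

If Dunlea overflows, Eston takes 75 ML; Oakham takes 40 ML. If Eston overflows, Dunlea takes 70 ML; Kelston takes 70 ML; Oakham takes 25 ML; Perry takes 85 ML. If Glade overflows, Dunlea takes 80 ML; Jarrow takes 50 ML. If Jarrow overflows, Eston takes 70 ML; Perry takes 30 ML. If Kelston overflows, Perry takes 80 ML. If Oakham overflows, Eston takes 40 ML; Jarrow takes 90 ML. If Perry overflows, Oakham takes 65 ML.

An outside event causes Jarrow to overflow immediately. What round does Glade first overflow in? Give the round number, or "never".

never

Round 1 — Jarrow overflows (initial).
  Eston: +70 → 70 ≥ 60
  Perry: +30 → 30 < 120
Round 2 — Eston overflows.
  Dunlea: +70 → 70 < 120
  Kelston: +70 → 70 < 100
  Oakham: +25 → 25 < 30
  Perry: +85 → 115 < 120
No further overflows.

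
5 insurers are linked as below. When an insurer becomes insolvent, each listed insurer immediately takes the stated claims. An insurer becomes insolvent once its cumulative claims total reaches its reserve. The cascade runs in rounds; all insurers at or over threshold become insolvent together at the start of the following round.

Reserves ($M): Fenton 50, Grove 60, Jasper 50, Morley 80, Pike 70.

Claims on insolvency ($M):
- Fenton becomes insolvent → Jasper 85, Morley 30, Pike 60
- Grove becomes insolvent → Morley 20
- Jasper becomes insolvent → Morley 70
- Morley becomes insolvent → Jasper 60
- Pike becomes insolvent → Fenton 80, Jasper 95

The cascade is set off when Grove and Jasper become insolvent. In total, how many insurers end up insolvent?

Round 1 — Grove, Jasper become insolvent (initial).
  Morley: +20+70 → 90 ≥ 80
Round 2 — Morley becomes insolvent.
No further insolvencies.

3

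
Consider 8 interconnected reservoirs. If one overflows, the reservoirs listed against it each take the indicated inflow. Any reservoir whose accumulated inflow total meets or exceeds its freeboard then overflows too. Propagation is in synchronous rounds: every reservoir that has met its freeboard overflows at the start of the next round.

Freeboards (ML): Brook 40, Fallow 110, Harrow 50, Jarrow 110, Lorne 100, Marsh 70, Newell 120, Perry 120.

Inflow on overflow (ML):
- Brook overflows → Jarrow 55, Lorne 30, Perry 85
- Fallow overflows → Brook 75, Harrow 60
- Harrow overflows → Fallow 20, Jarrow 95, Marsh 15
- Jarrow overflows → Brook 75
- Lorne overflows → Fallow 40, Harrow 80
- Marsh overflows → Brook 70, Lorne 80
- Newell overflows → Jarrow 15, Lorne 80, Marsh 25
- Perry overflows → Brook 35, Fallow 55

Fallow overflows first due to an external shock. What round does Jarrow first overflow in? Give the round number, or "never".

Round 1 — Fallow overflows (initial).
  Brook: +75 → 75 ≥ 40
  Harrow: +60 → 60 ≥ 50
Round 2 — Brook, Harrow overflow.
  Jarrow: +55+95 → 150 ≥ 110
  Lorne: +30 → 30 < 100
  Marsh: +15 → 15 < 70
  Perry: +85 → 85 < 120
Round 3 — Jarrow overflows.
No further overflows.

3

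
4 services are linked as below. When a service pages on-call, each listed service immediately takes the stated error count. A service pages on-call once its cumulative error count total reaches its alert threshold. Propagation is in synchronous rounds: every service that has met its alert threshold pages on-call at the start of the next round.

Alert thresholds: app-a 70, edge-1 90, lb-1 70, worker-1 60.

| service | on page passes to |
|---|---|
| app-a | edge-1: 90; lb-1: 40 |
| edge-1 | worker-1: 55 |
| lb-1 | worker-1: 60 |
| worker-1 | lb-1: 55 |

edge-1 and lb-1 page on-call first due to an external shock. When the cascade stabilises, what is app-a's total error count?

Round 1 — edge-1, lb-1 page on-call (initial).
  worker-1: +55+60 → 115 ≥ 60
Round 2 — worker-1 pages on-call.
No further pages.

0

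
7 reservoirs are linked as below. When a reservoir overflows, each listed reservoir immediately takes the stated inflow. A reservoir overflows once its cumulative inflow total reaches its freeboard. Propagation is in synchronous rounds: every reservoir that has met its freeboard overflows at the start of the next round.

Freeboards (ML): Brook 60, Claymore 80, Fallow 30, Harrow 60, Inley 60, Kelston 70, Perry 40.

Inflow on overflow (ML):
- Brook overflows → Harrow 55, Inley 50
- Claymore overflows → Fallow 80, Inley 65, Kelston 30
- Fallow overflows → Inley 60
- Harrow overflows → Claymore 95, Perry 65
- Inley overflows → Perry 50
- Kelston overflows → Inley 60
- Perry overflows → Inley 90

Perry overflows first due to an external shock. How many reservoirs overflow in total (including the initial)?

2

Round 1 — Perry overflows (initial).
  Inley: +90 → 90 ≥ 60
Round 2 — Inley overflows.
No further overflows.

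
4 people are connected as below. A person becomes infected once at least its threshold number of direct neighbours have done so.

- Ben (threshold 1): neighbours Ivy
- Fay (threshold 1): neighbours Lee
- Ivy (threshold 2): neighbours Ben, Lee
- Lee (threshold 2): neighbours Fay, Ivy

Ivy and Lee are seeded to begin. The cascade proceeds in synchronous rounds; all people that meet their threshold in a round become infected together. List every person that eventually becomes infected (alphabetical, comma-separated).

Ben, Fay, Ivy, Lee

Round 1 — Ivy, Lee become infected (initial).
Round 2 — checking thresholds:
  Ben: 1 of 1 neighbours ≥ 1, becomes infected.
  Fay: 1 of 1 neighbours ≥ 1, becomes infected.
Round 3 — no new infections; cascade stops.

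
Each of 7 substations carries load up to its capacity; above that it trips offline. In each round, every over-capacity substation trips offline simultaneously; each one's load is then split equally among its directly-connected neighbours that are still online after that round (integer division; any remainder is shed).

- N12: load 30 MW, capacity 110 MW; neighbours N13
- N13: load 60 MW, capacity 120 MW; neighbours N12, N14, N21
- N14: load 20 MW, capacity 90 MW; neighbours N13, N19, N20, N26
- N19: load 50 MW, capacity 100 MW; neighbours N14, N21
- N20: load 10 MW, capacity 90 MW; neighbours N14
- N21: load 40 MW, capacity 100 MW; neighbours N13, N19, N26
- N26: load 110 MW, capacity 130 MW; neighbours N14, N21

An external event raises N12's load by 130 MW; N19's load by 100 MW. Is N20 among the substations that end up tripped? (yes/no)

no

Round 1 — N12 at 160 > 110; N19 at 150 > 100. N12, N19 trip offline.
  N12 sheds 160 MW to N13: 160 each.
    N13: 60+160 = 220 > 120
  N19 sheds 150 MW to N14, N21: 75 each.
    N14: 20+75 = 95 > 90
    N21: 40+75 = 115 > 100
Round 2 — N13, N14, N21 trip offline.
  N13 sheds 220 MW: no online neighbours, lost.
  N14 sheds 95 MW to N20, N26: 47 each (1 lost).
    N20: 10+47 = 57 ≤ 90
    N26: 110+47 = 157 > 130
  N21 sheds 115 MW to N26: 115 each.
    N26: 157+115 = 272 > 130
Round 3 — N26 trips offline.
  N26 sheds 272 MW: no online neighbours, lost.
No further trips.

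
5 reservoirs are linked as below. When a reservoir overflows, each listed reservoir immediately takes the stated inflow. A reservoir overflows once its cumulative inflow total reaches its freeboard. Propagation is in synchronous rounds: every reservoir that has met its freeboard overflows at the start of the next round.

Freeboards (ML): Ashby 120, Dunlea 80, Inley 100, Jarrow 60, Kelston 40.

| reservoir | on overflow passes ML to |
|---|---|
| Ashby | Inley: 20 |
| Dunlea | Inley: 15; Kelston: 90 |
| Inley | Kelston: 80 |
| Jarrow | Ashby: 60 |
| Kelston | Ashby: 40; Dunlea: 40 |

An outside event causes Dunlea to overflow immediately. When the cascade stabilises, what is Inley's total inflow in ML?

15

Round 1 — Dunlea overflows (initial).
  Inley: +15 → 15 < 100
  Kelston: +90 → 90 ≥ 40
Round 2 — Kelston overflows.
  Ashby: +40 → 40 < 120
No further overflows.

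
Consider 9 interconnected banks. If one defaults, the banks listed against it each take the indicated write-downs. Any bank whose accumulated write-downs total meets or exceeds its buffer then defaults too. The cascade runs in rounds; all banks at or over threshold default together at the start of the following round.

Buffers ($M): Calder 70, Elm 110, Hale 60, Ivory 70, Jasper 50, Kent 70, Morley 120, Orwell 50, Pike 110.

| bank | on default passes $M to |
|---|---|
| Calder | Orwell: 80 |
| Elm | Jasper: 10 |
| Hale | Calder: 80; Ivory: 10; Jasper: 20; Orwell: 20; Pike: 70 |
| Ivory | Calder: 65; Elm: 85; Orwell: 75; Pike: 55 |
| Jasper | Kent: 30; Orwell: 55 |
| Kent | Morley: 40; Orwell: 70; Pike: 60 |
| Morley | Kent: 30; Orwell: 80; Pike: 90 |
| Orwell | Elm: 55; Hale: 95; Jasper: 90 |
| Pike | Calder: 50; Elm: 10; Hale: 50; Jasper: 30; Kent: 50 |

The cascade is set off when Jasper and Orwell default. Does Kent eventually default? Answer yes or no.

no

Round 1 — Jasper, Orwell default (initial).
  Elm: +55 → 55 < 110
  Hale: +95 → 95 ≥ 60
  Kent: +30 → 30 < 70
Round 2 — Hale defaults.
  Calder: +80 → 80 ≥ 70
  Ivory: +10 → 10 < 70
  Pike: +70 → 70 < 110
Round 3 — Calder defaults.
No further defaults.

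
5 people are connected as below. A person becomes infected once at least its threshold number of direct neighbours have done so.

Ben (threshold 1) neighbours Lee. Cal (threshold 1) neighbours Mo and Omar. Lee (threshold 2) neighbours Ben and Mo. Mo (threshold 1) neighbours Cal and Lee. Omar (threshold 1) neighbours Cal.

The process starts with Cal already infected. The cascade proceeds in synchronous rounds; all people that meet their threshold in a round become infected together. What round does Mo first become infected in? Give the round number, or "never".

2

Round 1 — Cal becomes infected (initial).
Round 2 — checking thresholds:
  Mo: 1 of 2 neighbours ≥ 1, becomes infected.
  Omar: 1 of 1 neighbours ≥ 1, becomes infected.
Round 3 — no new infections; cascade stops.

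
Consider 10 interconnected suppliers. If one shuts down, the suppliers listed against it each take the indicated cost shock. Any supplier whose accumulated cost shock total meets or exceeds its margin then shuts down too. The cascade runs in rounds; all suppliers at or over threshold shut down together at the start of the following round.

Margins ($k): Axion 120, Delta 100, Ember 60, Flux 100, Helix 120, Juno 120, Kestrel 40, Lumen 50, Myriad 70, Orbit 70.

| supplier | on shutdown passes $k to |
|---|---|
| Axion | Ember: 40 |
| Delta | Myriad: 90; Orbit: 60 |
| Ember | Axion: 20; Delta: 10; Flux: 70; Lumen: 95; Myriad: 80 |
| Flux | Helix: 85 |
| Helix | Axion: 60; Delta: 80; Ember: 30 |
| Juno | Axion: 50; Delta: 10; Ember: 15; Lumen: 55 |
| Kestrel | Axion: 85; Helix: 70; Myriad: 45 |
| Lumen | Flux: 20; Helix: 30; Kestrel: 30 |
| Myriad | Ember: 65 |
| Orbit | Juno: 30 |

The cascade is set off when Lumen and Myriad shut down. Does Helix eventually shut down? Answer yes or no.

Round 1 — Lumen, Myriad shut down (initial).
  Ember: +65 → 65 ≥ 60
  Flux: +20 → 20 < 100
  Helix: +30 → 30 < 120
  Kestrel: +30 → 30 < 40
Round 2 — Ember shuts down.
  Axion: +20 → 20 < 120
  Delta: +10 → 10 < 100
  Flux: +70 → 90 < 100
No further shutdowns.

no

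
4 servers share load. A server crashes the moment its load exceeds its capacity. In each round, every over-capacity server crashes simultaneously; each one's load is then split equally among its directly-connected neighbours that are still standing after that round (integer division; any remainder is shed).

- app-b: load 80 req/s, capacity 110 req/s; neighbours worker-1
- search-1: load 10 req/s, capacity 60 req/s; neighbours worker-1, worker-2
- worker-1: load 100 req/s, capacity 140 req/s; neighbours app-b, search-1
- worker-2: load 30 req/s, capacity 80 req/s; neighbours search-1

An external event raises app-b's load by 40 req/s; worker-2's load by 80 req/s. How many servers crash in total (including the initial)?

Round 1 — app-b at 120 > 110; worker-2 at 110 > 80. app-b, worker-2 crash.
  app-b sheds 120 req/s to worker-1: 120 each.
    worker-1: 100+120 = 220 > 140
  worker-2 sheds 110 req/s to search-1: 110 each.
    search-1: 10+110 = 120 > 60
Round 2 — search-1, worker-1 crash.
  search-1 sheds 120 req/s: no online neighbours, lost.
  worker-1 sheds 220 req/s: no online neighbours, lost.
No further crashes.

4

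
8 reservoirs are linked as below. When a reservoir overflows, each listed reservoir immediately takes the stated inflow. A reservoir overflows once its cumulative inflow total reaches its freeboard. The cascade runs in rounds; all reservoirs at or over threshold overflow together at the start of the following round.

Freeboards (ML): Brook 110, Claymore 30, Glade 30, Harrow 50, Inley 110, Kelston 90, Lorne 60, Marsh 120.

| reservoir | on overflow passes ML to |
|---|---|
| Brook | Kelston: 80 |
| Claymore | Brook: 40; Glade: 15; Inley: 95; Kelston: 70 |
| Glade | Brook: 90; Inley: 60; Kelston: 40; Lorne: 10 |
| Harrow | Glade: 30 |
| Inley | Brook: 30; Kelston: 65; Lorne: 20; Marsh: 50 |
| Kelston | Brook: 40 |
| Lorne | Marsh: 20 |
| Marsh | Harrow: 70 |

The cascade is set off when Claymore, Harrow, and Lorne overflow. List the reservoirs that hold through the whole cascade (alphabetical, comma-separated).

Marsh

Round 1 — Claymore, Harrow, Lorne overflow (initial).
  Brook: +40 → 40 < 110
  Glade: +15+30 → 45 ≥ 30
  Inley: +95 → 95 < 110
  Kelston: +70 → 70 < 90
  Marsh: +20 → 20 < 120
Round 2 — Glade overflows.
  Brook: +90 → 130 ≥ 110
  Inley: +60 → 155 ≥ 110
  Kelston: +40 → 110 ≥ 90
Round 3 — Brook, Inley, Kelston overflow.
  Marsh: +50 → 70 < 120
No further overflows.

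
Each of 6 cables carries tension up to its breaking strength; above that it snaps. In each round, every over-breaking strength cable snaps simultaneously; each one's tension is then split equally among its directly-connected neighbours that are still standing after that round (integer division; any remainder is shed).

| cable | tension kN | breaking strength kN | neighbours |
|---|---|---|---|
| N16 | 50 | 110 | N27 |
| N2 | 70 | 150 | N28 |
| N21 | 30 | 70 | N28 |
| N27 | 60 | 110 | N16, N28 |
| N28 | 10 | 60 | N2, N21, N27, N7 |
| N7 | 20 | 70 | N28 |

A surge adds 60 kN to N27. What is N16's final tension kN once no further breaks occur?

110

Round 1 — N27 at 120 > 110. N27 snaps.
  N27 sheds 120 kN to N16, N28: 60 each.
    N16: 50+60 = 110 ≤ 110
    N28: 10+60 = 70 > 60
Round 2 — N28 snaps.
  N28 sheds 70 kN to N2, N21, N7: 23 each (1 lost).
    N2: 70+23 = 93 ≤ 150
    N21: 30+23 = 53 ≤ 70
    N7: 20+23 = 43 ≤ 70
No further breaks.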